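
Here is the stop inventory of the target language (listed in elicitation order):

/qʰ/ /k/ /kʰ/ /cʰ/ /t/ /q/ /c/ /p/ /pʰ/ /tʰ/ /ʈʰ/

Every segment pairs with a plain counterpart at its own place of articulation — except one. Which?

Bilabial: /p/ ~ /pʰ/
Alveolar: /t/ ~ /tʰ/
Palatal: /c/ ~ /cʰ/
Velar: /k/ ~ /kʰ/
Uvular: /q/ ~ /qʰ/
Retroflex: only /ʈʰ/ (aspirated); no plain partner.
So /ʈʰ/ is the unpaired segment.

/ʈʰ/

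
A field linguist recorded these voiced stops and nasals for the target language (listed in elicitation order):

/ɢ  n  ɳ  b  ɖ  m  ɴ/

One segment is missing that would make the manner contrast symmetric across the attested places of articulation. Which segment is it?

/d/

Oral stop: /b/ (bilabial), /ɖ/ (retroflex), /ɢ/ (uvular).
Nasal: /m/ (bilabial), /n/ (alveolar), /ɳ/ (retroflex), /ɴ/ (uvular).
The alveolar row has no oral stop member, so the gap is the alveolar oral stop /d/.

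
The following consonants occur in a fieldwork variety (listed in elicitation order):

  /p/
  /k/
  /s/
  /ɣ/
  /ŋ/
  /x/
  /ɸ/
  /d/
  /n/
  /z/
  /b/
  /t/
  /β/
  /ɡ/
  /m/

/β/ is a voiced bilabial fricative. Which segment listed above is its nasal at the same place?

/m/

The nasal at the same place is a bilabial nasal — in this inventory, /m/.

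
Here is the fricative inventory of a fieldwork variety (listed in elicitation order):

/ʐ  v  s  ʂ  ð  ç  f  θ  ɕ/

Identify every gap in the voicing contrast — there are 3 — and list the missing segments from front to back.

/z/, /ʑ/, /ʝ/

labiodental: voiceless /f/, voiced /v/.
dental: voiceless /θ/, voiced /ð/.
alveolar: voiceless /s/, voiced —.
retroflex: voiceless /ʂ/, voiced /ʐ/.
alveolo-palatal: voiceless /ɕ/, voiced —.
palatal: voiceless /ç/, voiced —.
Gaps, from front to back: alveolar lacks voiced (/z/); alveolo-palatal lacks voiced (/ʑ/); palatal lacks voiced (/ʝ/).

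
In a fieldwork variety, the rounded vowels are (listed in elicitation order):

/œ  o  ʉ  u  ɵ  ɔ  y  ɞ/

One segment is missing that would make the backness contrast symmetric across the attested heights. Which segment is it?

high: front /y/, central /ʉ/, back /u/.
high-mid: front —, central /ɵ/, back /o/.
low-mid: front /œ/, central /ɞ/, back /ɔ/.
The high-mid row has no front member, so the gap is the high-mid front rounded vowel /ø/.

/ø/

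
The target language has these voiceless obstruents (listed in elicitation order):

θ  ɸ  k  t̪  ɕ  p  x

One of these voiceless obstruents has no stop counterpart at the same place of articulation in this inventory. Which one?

Bilabial: /p/ ~ /ɸ/
Dental: /t̪/ ~ /θ/
Velar: /k/ ~ /x/
Alveolo-palatal: only /ɕ/ (fricative); no stop partner.
So /ɕ/ is the unpaired segment.

/ɕ/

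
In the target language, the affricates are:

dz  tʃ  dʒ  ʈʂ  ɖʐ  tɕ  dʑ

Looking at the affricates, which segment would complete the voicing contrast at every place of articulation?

/ts/

place of articulation  voiceless  voiced  
alveolar          —         dz      
postalveolar      tʃ        dʒ      
retroflex         ʈʂ        ɖʐ      
alveolo-palatal   tɕ        dʑ      
The alveolar row has no voiceless member, so the gap is the voiceless alveolar affricate /ts/.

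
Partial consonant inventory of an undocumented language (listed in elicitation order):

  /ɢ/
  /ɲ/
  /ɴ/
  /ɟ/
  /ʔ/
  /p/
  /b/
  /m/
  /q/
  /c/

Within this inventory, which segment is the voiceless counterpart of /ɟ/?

/ɟ/ is a voiced palatal stop.
The voiceless counterpart is a voiceless palatal stop — in this inventory, /c/.

/c/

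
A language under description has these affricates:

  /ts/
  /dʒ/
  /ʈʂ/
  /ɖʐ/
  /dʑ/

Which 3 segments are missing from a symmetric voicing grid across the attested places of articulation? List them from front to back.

/dz/, /tʃ/, /tɕ/

Voiceless: /ts/ (alveolar), /ʈʂ/ (retroflex).
Voiced: /dʒ/ (postalveolar), /ɖʐ/ (retroflex), /dʑ/ (alveolo-palatal).
Gaps, from front to back: alveolar lacks voiced (/dz/); postalveolar lacks voiceless (/tʃ/); alveolo-palatal lacks voiceless (/tɕ/).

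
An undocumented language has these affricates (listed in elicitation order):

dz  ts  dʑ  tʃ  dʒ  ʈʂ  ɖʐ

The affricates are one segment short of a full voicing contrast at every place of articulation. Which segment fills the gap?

alveolar: voiceless /ts/, voiced /dz/.
postalveolar: voiceless /tʃ/, voiced /dʒ/.
retroflex: voiceless /ʈʂ/, voiced /ɖʐ/.
alveolo-palatal: voiceless —, voiced /dʑ/.
The alveolo-palatal row has no voiceless member, so the gap is the voiceless alveolo-palatal affricate /tɕ/.

/tɕ/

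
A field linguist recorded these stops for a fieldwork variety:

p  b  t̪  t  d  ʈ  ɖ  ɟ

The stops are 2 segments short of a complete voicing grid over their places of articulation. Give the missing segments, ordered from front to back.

Voiceless: /p/ (bilabial), /t̪/ (dental), /t/ (alveolar), /ʈ/ (retroflex).
Voiced: /b/ (bilabial), /d/ (alveolar), /ɖ/ (retroflex), /ɟ/ (palatal).
Gaps, from front to back: dental lacks voiced (/d̪/); palatal lacks voiceless (/c/).

/d̪/, /c/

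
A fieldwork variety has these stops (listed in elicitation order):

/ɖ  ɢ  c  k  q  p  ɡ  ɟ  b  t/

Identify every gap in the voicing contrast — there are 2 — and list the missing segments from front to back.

bilabial: voiceless /p/, voiced /b/.
alveolar: voiceless /t/, voiced —.
retroflex: voiceless —, voiced /ɖ/.
palatal: voiceless /c/, voiced /ɟ/.
velar: voiceless /k/, voiced /ɡ/.
uvular: voiceless /q/, voiced /ɢ/.
Gaps, from front to back: alveolar lacks voiced (/d/); retroflex lacks voiceless (/ʈ/).

/d/, /ʈ/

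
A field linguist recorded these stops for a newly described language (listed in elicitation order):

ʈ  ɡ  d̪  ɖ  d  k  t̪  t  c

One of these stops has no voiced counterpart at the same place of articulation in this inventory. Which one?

/c/

Dental: /t̪/ ~ /d̪/
Alveolar: /t/ ~ /d/
Retroflex: /ʈ/ ~ /ɖ/
Velar: /k/ ~ /ɡ/
Palatal: only /c/ (voiceless); no voiced partner.
So /c/ is the unpaired segment.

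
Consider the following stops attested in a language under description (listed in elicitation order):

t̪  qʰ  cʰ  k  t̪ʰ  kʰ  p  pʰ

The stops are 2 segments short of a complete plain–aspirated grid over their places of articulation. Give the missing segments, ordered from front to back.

bilabial: plain /p/, aspirated /pʰ/.
dental: plain /t̪/, aspirated /t̪ʰ/.
palatal: plain —, aspirated /cʰ/.
velar: plain /k/, aspirated /kʰ/.
uvular: plain —, aspirated /qʰ/.
Gaps, from front to back: palatal lacks plain (/c/); uvular lacks plain (/q/).

/c/, /q/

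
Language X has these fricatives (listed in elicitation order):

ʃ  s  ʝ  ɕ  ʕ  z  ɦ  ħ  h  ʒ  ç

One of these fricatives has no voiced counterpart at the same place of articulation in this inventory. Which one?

/ɕ/

Alveolar: /s/ ~ /z/
Postalveolar: /ʃ/ ~ /ʒ/
Palatal: /ç/ ~ /ʝ/
Pharyngeal: /ħ/ ~ /ʕ/
Glottal: /h/ ~ /ɦ/
Alveolo-palatal: only /ɕ/ (voiceless); no voiced partner.
So /ɕ/ is the unpaired segment.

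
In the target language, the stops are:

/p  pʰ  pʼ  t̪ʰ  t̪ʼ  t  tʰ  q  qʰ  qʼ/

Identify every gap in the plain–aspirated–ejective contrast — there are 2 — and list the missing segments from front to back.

Plain: /p/ (bilabial), /t/ (alveolar), /q/ (uvular).
Aspirated: /pʰ/ (bilabial), /t̪ʰ/ (dental), /tʰ/ (alveolar), /qʰ/ (uvular).
Ejective: /pʼ/ (bilabial), /t̪ʼ/ (dental), /qʼ/ (uvular).
Gaps, from front to back: dental lacks plain (/t̪/); alveolar lacks ejective (/tʼ/).

/t̪/, /tʼ/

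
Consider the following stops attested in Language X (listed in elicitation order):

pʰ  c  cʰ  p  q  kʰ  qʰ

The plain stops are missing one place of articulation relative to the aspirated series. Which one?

place of articulation  plain     aspirated
bilabial          p         pʰ      
palatal           c         cʰ      
velar             —         kʰ      
uvular            q         qʰ      
Every place of articulation has a plain member except velar, where /k/ would be expected.

velar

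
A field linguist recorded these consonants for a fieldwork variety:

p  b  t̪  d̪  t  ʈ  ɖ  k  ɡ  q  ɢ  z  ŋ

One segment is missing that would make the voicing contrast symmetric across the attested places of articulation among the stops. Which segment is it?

/d/

place of articulation  voiceless  voiced  
bilabial          p         b       
dental            t̪        d̪      
alveolar          t         —       
retroflex         ʈ         ɖ       
velar             k         ɡ       
uvular            q         ɢ       
The alveolar row has no voiced member, so the gap is the voiced alveolar stop /d/.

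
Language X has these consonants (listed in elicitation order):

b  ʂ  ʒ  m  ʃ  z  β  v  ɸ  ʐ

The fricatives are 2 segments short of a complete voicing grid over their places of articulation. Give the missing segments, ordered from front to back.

/f/, /s/

Voiceless: /ɸ/ (bilabial), /ʃ/ (postalveolar), /ʂ/ (retroflex).
Voiced: /β/ (bilabial), /v/ (labiodental), /z/ (alveolar), /ʒ/ (postalveolar), /ʐ/ (retroflex).
Gaps, from front to back: labiodental lacks voiceless (/f/); alveolar lacks voiceless (/s/).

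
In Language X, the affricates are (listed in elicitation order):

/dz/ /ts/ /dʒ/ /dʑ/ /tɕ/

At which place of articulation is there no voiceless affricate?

Voiceless: /ts/ (alveolar), /tɕ/ (alveolo-palatal).
Voiced: /dz/ (alveolar), /dʒ/ (postalveolar), /dʑ/ (alveolo-palatal).
Every place of articulation has a voiceless member except postalveolar, where /tʃ/ would be expected.

postalveolar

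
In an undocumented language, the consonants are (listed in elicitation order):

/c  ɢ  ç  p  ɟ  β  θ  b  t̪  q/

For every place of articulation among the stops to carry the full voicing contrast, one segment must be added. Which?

Voiceless: /p/ (bilabial), /t̪/ (dental), /c/ (palatal), /q/ (uvular).
Voiced: /b/ (bilabial), /ɟ/ (palatal), /ɢ/ (uvular).
The dental row has no voiced member, so the gap is the voiced dental stop /d̪/.

/d̪/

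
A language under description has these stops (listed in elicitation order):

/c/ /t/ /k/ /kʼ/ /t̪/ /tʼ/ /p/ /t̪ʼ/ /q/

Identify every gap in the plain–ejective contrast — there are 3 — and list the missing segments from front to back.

Plain: /p/ (bilabial), /t̪/ (dental), /t/ (alveolar), /c/ (palatal), /k/ (velar), /q/ (uvular).
Ejective: /t̪ʼ/ (dental), /tʼ/ (alveolar), /kʼ/ (velar).
Gaps, from front to back: bilabial lacks ejective (/pʼ/); palatal lacks ejective (/cʼ/); uvular lacks ejective (/qʼ/).

/pʼ/, /cʼ/, /qʼ/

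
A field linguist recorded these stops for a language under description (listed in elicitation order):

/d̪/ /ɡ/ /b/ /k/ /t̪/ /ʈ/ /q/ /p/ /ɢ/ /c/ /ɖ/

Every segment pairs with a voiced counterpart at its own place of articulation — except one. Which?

/c/

Bilabial: /p/ ~ /b/
Dental: /t̪/ ~ /d̪/
Retroflex: /ʈ/ ~ /ɖ/
Velar: /k/ ~ /ɡ/
Uvular: /q/ ~ /ɢ/
Palatal: only /c/ (voiceless); no voiced partner.
So /c/ is the unpaired segment.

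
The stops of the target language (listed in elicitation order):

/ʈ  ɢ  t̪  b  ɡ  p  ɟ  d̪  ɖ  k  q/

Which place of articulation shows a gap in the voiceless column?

palatal

Voiceless: /p/ (bilabial), /t̪/ (dental), /ʈ/ (retroflex), /k/ (velar), /q/ (uvular).
Voiced: /b/ (bilabial), /d̪/ (dental), /ɖ/ (retroflex), /ɟ/ (palatal), /ɡ/ (velar), /ɢ/ (uvular).
Every place of articulation has a voiceless member except palatal, where /c/ would be expected.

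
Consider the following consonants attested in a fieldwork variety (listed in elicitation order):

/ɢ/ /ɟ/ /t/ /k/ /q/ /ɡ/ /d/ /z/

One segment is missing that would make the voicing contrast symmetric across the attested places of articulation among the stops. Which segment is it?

/c/

place of articulation  voiceless  voiced  
alveolar          t         d       
palatal           —         ɟ       
velar             k         ɡ       
uvular            q         ɢ       
The palatal row has no voiceless member, so the gap is the voiceless palatal stop /c/.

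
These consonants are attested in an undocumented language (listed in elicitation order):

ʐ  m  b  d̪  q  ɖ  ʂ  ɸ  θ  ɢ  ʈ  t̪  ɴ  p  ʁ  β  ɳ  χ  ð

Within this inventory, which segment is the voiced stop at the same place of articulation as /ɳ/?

/ɖ/

/ɳ/ is a retroflex nasal.
The voiced stop at the same place is a voiced retroflex stop — in this inventory, /ɖ/.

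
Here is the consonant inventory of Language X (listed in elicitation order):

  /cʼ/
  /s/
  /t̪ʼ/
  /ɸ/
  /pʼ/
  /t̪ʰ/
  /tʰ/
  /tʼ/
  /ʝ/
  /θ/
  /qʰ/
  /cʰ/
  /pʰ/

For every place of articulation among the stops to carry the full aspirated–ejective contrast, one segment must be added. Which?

/qʼ/

bilabial: aspirated /pʰ/, ejective /pʼ/.
dental: aspirated /t̪ʰ/, ejective /t̪ʼ/.
alveolar: aspirated /tʰ/, ejective /tʼ/.
palatal: aspirated /cʰ/, ejective /cʼ/.
uvular: aspirated /qʰ/, ejective —.
The uvular row has no ejective member, so the gap is the ejective uvular stop /qʼ/.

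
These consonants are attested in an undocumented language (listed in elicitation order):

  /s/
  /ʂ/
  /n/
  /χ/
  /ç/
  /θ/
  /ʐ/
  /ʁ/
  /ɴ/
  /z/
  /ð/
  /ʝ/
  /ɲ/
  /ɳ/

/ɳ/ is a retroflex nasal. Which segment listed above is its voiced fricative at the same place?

/ʐ/

The voiced fricative at the same place is a voiced retroflex fricative — in this inventory, /ʐ/.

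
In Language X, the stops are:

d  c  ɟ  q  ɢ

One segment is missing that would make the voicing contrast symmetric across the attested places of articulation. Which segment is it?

/t/

place of articulation  voiceless  voiced  
alveolar          —         d       
palatal           c         ɟ       
uvular            q         ɢ       
The alveolar row has no voiceless member, so the gap is the voiceless alveolar stop /t/.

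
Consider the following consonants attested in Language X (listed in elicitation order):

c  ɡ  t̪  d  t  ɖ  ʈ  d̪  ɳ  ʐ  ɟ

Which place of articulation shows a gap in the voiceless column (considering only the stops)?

place of articulation  voiceless  voiced  
dental            t̪        d̪      
alveolar          t         d       
retroflex         ʈ         ɖ       
palatal           c         ɟ       
velar             —         ɡ       
Every place of articulation has a voiceless member except velar, where /k/ would be expected.

velar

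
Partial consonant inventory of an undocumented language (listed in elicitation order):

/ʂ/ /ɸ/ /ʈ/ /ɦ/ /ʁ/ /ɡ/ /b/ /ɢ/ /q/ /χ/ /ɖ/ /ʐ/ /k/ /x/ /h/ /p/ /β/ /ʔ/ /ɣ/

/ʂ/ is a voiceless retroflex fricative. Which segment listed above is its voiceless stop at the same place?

/ʈ/

The voiceless stop at the same place is a voiceless retroflex stop — in this inventory, /ʈ/.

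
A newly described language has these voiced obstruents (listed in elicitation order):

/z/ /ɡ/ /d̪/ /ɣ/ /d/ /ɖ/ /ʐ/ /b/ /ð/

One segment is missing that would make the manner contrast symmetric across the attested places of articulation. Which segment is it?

/β/

Stop: /b/ (bilabial), /d̪/ (dental), /d/ (alveolar), /ɖ/ (retroflex), /ɡ/ (velar).
Fricative: /ð/ (dental), /z/ (alveolar), /ʐ/ (retroflex), /ɣ/ (velar).
The bilabial row has no fricative member, so the gap is the bilabial fricative /β/.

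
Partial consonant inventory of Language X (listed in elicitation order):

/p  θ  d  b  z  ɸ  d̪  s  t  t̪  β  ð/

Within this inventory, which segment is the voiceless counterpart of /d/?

/t/

/d/ is a voiced alveolar stop.
The voiceless counterpart is a voiceless alveolar stop — in this inventory, /t/.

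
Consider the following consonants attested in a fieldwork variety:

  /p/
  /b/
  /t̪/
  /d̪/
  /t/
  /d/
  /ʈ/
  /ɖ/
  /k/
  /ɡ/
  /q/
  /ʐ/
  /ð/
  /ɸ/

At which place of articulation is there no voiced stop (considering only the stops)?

uvular

place of articulation  voiceless  voiced  
bilabial          p         b       
dental            t̪        d̪      
alveolar          t         d       
retroflex         ʈ         ɖ       
velar             k         ɡ       
uvular            q         —       
Every place of articulation has a voiced member except uvular, where /ɢ/ would be expected.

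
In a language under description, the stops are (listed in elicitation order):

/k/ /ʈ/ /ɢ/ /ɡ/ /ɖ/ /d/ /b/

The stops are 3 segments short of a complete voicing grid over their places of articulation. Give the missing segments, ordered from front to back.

/p/, /t/, /q/

bilabial: voiceless —, voiced /b/.
alveolar: voiceless —, voiced /d/.
retroflex: voiceless /ʈ/, voiced /ɖ/.
velar: voiceless /k/, voiced /ɡ/.
uvular: voiceless —, voiced /ɢ/.
Gaps, from front to back: bilabial lacks voiceless (/p/); alveolar lacks voiceless (/t/); uvular lacks voiceless (/q/).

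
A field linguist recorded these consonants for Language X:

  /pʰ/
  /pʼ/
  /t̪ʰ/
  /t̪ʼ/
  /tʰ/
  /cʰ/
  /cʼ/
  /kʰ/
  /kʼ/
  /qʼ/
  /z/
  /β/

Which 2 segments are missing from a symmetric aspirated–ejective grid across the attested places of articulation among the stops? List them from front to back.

/tʼ/, /qʰ/

place of articulation  aspirated  ejective
bilabial          pʰ        pʼ      
dental            t̪ʰ       t̪ʼ     
alveolar          tʰ        —       
palatal           cʰ        cʼ      
velar             kʰ        kʼ      
uvular            —         qʼ      
Gaps, from front to back: alveolar lacks ejective (/tʼ/); uvular lacks aspirated (/qʰ/).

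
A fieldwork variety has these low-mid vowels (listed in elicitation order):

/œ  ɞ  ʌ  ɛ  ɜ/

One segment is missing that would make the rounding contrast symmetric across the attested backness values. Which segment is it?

Unrounded: /ɛ/ (front), /ɜ/ (central), /ʌ/ (back).
Rounded: /œ/ (front), /ɞ/ (central).
The back row has no rounded member, so the gap is the back rounded vowel /ɔ/.

/ɔ/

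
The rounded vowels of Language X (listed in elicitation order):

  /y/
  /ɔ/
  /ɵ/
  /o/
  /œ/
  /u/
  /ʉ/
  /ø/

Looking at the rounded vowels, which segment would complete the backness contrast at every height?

high: front /y/, central /ʉ/, back /u/.
high-mid: front /ø/, central /ɵ/, back /o/.
low-mid: front /œ/, central —, back /ɔ/.
The low-mid row has no central member, so the gap is the low-mid central rounded vowel /ɞ/.

/ɞ/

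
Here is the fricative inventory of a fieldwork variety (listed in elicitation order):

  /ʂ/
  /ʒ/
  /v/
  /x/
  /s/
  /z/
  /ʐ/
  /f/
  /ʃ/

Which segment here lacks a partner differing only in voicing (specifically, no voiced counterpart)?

Labiodental: /f/ ~ /v/
Alveolar: /s/ ~ /z/
Postalveolar: /ʃ/ ~ /ʒ/
Retroflex: /ʂ/ ~ /ʐ/
Velar: only /x/ (voiceless); no voiced partner.
So /x/ is the unpaired segment.

/x/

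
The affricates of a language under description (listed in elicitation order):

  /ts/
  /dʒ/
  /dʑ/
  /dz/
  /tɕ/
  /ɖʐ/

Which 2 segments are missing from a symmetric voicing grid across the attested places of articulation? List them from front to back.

/tʃ/, /ʈʂ/

alveolar: voiceless /ts/, voiced /dz/.
postalveolar: voiceless —, voiced /dʒ/.
retroflex: voiceless —, voiced /ɖʐ/.
alveolo-palatal: voiceless /tɕ/, voiced /dʑ/.
Gaps, from front to back: postalveolar lacks voiceless (/tʃ/); retroflex lacks voiceless (/ʈʂ/).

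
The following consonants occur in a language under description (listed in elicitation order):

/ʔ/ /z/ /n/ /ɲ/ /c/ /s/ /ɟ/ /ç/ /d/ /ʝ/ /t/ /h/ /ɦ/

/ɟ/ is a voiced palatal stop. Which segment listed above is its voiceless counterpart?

The voiceless counterpart is a voiceless palatal stop — in this inventory, /c/.

/c/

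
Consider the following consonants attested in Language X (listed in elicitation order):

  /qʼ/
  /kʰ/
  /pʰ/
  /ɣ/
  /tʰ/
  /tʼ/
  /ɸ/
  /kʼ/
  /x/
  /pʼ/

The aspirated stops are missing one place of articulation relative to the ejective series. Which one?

uvular

Aspirated: /pʰ/ (bilabial), /tʰ/ (alveolar), /kʰ/ (velar).
Ejective: /pʼ/ (bilabial), /tʼ/ (alveolar), /kʼ/ (velar), /qʼ/ (uvular).
Every place of articulation has an aspirated member except uvular, where /qʰ/ would be expected.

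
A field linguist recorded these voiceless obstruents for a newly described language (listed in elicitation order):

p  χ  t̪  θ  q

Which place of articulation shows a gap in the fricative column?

bilabial

Stop: /p/ (bilabial), /t̪/ (dental), /q/ (uvular).
Fricative: /θ/ (dental), /χ/ (uvular).
Every place of articulation has a fricative member except bilabial, where /ɸ/ would be expected.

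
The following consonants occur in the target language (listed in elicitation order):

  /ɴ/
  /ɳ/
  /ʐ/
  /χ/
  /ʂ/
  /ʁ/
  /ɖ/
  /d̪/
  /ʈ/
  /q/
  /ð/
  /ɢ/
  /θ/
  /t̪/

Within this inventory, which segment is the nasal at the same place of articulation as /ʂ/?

/ɳ/

/ʂ/ is a voiceless retroflex fricative.
The nasal at the same place is a retroflex nasal — in this inventory, /ɳ/.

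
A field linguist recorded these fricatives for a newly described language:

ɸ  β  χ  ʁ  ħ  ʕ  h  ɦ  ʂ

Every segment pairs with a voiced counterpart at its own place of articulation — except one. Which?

Bilabial: /ɸ/ ~ /β/
Uvular: /χ/ ~ /ʁ/
Pharyngeal: /ħ/ ~ /ʕ/
Glottal: /h/ ~ /ɦ/
Retroflex: only /ʂ/ (voiceless); no voiced partner.
So /ʂ/ is the unpaired segment.

/ʂ/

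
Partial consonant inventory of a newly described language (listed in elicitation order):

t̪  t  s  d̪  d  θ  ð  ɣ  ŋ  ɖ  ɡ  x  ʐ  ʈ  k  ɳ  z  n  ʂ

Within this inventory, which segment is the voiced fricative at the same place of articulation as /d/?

/z/

/d/ is a voiced alveolar stop.
The voiced fricative at the same place is a voiced alveolar fricative — in this inventory, /z/.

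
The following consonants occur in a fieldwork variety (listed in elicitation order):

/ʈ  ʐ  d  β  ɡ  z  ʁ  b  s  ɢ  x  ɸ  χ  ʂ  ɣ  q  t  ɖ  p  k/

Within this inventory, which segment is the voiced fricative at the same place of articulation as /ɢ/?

/ɢ/ is a voiced uvular stop.
The voiced fricative at the same place is a voiced uvular fricative — in this inventory, /ʁ/.

/ʁ/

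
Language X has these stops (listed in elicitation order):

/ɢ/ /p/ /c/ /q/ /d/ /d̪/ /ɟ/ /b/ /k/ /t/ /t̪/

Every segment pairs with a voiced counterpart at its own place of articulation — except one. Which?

Bilabial: /p/ ~ /b/
Dental: /t̪/ ~ /d̪/
Alveolar: /t/ ~ /d/
Palatal: /c/ ~ /ɟ/
Uvular: /q/ ~ /ɢ/
Velar: only /k/ (voiceless); no voiced partner.
So /k/ is the unpaired segment.

/k/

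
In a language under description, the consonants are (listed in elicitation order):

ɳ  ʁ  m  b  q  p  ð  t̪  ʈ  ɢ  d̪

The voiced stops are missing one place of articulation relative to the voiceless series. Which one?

retroflex

place of articulation  voiceless  voiced  
bilabial          p         b       
dental            t̪        d̪      
retroflex         ʈ         —       
uvular            q         ɢ       
Every place of articulation has a voiced member except retroflex, where /ɖ/ would be expected.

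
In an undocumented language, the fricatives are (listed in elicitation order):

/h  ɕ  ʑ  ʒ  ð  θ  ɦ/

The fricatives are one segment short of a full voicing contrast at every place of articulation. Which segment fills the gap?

/ʃ/

dental: voiceless /θ/, voiced /ð/.
postalveolar: voiceless —, voiced /ʒ/.
alveolo-palatal: voiceless /ɕ/, voiced /ʑ/.
glottal: voiceless /h/, voiced /ɦ/.
The postalveolar row has no voiceless member, so the gap is the voiceless postalveolar fricative /ʃ/.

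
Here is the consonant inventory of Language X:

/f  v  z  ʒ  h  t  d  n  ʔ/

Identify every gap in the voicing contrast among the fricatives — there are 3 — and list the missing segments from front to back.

/s/, /ʃ/, /ɦ/

Voiceless: /f/ (labiodental), /h/ (glottal).
Voiced: /v/ (labiodental), /z/ (alveolar), /ʒ/ (postalveolar).
Gaps, from front to back: alveolar lacks voiceless (/s/); postalveolar lacks voiceless (/ʃ/); glottal lacks voiced (/ɦ/).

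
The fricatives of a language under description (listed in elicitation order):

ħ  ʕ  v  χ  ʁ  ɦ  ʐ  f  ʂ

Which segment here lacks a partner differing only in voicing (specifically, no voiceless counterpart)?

Labiodental: /f/ ~ /v/
Retroflex: /ʂ/ ~ /ʐ/
Uvular: /χ/ ~ /ʁ/
Pharyngeal: /ħ/ ~ /ʕ/
Glottal: only /ɦ/ (voiced); no voiceless partner.
So /ɦ/ is the unpaired segment.

/ɦ/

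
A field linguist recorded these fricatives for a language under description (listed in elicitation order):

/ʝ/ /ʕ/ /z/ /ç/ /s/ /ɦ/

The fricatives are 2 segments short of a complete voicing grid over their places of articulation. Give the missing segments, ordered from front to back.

Voiceless: /s/ (alveolar), /ç/ (palatal).
Voiced: /z/ (alveolar), /ʝ/ (palatal), /ʕ/ (pharyngeal), /ɦ/ (glottal).
Gaps, from front to back: pharyngeal lacks voiceless (/ħ/); glottal lacks voiceless (/h/).

/ħ/, /h/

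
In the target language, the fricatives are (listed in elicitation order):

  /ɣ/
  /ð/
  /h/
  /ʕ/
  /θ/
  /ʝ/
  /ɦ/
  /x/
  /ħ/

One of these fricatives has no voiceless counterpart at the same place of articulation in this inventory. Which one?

/ʝ/

Dental: /θ/ ~ /ð/
Velar: /x/ ~ /ɣ/
Pharyngeal: /ħ/ ~ /ʕ/
Glottal: /h/ ~ /ɦ/
Palatal: only /ʝ/ (voiced); no voiceless partner.
So /ʝ/ is the unpaired segment.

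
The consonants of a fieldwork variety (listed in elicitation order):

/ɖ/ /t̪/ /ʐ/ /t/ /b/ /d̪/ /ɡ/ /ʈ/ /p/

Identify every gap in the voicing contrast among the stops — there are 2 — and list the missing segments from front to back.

place of articulation  voiceless  voiced  
bilabial          p         b       
dental            t̪        d̪      
alveolar          t         —       
retroflex         ʈ         ɖ       
velar             —         ɡ       
Gaps, from front to back: alveolar lacks voiced (/d/); velar lacks voiceless (/k/).

/d/, /k/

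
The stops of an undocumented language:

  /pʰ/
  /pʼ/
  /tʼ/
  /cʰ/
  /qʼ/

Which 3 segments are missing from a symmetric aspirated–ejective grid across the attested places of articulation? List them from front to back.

/tʰ/, /cʼ/, /qʰ/

place of articulation  aspirated  ejective
bilabial          pʰ        pʼ      
alveolar          —         tʼ      
palatal           cʰ        —       
uvular            —         qʼ      
Gaps, from front to back: alveolar lacks aspirated (/tʰ/); palatal lacks ejective (/cʼ/); uvular lacks aspirated (/qʰ/).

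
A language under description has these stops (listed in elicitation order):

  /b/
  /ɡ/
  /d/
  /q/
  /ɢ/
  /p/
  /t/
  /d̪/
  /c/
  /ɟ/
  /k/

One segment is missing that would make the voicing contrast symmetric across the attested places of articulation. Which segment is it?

/t̪/

Voiceless: /p/ (bilabial), /t/ (alveolar), /c/ (palatal), /k/ (velar), /q/ (uvular).
Voiced: /b/ (bilabial), /d̪/ (dental), /d/ (alveolar), /ɟ/ (palatal), /ɡ/ (velar), /ɢ/ (uvular).
The dental row has no voiceless member, so the gap is the voiceless dental stop /t̪/.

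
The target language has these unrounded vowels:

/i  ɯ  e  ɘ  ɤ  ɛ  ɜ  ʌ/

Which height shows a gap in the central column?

high

Front: /i/ (high), /e/ (high-mid), /ɛ/ (low-mid).
Central: /ɘ/ (high-mid), /ɜ/ (low-mid).
Back: /ɯ/ (high), /ɤ/ (high-mid), /ʌ/ (low-mid).
Every height has a central member except high, where /ɨ/ would be expected.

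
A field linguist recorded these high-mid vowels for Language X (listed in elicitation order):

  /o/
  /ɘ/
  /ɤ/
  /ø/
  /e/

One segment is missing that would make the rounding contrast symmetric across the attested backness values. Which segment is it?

/ɵ/

Unrounded: /e/ (front), /ɘ/ (central), /ɤ/ (back).
Rounded: /ø/ (front), /o/ (back).
The central row has no rounded member, so the gap is the central rounded vowel /ɵ/.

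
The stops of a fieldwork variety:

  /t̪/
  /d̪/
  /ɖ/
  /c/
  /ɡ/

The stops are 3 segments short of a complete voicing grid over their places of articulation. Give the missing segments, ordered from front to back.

/ʈ/, /ɟ/, /k/

Voiceless: /t̪/ (dental), /c/ (palatal).
Voiced: /d̪/ (dental), /ɖ/ (retroflex), /ɡ/ (velar).
Gaps, from front to back: retroflex lacks voiceless (/ʈ/); palatal lacks voiced (/ɟ/); velar lacks voiceless (/k/).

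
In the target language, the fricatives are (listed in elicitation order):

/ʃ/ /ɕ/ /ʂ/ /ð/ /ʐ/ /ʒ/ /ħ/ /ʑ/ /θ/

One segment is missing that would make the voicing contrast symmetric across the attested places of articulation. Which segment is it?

/ʕ/

place of articulation  voiceless  voiced  
dental            θ         ð       
postalveolar      ʃ         ʒ       
retroflex         ʂ         ʐ       
alveolo-palatal   ɕ         ʑ       
pharyngeal        ħ         —       
The pharyngeal row has no voiced member, so the gap is the voiced pharyngeal fricative /ʕ/.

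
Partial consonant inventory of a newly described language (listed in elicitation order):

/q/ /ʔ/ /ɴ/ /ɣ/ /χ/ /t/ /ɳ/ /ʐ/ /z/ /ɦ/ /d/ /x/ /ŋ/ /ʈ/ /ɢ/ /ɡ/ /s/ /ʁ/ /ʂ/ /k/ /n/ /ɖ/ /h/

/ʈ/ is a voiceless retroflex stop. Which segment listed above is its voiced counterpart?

The voiced counterpart is a voiced retroflex stop — in this inventory, /ɖ/.

/ɖ/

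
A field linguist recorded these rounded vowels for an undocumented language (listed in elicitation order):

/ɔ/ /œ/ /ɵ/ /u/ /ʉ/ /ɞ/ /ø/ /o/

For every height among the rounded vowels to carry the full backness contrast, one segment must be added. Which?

/y/

high: front —, central /ʉ/, back /u/.
high-mid: front /ø/, central /ɵ/, back /o/.
low-mid: front /œ/, central /ɞ/, back /ɔ/.
The high row has no front member, so the gap is the high front rounded vowel /y/.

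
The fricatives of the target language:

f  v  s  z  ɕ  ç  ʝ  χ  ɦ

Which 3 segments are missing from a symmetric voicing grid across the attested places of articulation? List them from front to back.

labiodental: voiceless /f/, voiced /v/.
alveolar: voiceless /s/, voiced /z/.
alveolo-palatal: voiceless /ɕ/, voiced —.
palatal: voiceless /ç/, voiced /ʝ/.
uvular: voiceless /χ/, voiced —.
glottal: voiceless —, voiced /ɦ/.
Gaps, from front to back: alveolo-palatal lacks voiced (/ʑ/); uvular lacks voiced (/ʁ/); glottal lacks voiceless (/h/).

/ʑ/, /ʁ/, /h/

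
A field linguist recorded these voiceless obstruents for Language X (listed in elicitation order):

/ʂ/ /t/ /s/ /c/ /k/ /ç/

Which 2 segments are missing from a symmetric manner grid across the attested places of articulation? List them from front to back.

place of articulation  stop      fricative
alveolar          t         s       
retroflex         —         ʂ       
palatal           c         ç       
velar             k         —       
Gaps, from front to back: retroflex lacks stop (/ʈ/); velar lacks fricative (/x/).

/ʈ/, /x/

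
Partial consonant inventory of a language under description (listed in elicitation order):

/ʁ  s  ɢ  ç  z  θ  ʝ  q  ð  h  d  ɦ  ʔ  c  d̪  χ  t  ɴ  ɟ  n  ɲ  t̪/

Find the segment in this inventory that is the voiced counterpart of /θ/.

/ð/

/θ/ is a voiceless dental fricative.
The voiced counterpart is a voiced dental fricative — in this inventory, /ð/.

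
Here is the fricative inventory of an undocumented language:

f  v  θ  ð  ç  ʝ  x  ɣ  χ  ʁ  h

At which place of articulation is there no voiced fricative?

labiodental: voiceless /f/, voiced /v/.
dental: voiceless /θ/, voiced /ð/.
palatal: voiceless /ç/, voiced /ʝ/.
velar: voiceless /x/, voiced /ɣ/.
uvular: voiceless /χ/, voiced /ʁ/.
glottal: voiceless /h/, voiced —.
Every place of articulation has a voiced member except glottal, where /ɦ/ would be expected.

glottal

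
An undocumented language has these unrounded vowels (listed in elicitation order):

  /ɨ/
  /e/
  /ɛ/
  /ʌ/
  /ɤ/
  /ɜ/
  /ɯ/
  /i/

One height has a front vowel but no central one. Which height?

high: front /i/, central /ɨ/, back /ɯ/.
high-mid: front /e/, central —, back /ɤ/.
low-mid: front /ɛ/, central /ɜ/, back /ʌ/.
Every height has a central member except high-mid, where /ɘ/ would be expected.

high-mid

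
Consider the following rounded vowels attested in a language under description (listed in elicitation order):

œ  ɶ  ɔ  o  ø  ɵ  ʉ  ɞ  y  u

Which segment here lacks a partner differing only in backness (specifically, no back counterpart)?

/ɶ/

High: /y/ ~ /ʉ/ ~ /u/
High-mid: /ø/ ~ /ɵ/ ~ /o/
Low-mid: /œ/ ~ /ɞ/ ~ /ɔ/
Low: only /ɶ/ (front); no back partner.
So /ɶ/ is the unpaired segment.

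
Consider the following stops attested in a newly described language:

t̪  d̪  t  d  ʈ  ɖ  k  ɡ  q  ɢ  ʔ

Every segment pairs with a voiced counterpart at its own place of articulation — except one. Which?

Dental: /t̪/ ~ /d̪/
Alveolar: /t/ ~ /d/
Retroflex: /ʈ/ ~ /ɖ/
Velar: /k/ ~ /ɡ/
Uvular: /q/ ~ /ɢ/
Glottal: only /ʔ/ (voiceless); no voiced partner.
So /ʔ/ is the unpaired segment.

/ʔ/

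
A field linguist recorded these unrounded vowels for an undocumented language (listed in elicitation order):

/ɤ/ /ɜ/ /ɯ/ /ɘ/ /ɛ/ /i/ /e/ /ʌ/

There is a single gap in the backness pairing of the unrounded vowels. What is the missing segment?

Front: /i/ (high), /e/ (high-mid), /ɛ/ (low-mid).
Central: /ɘ/ (high-mid), /ɜ/ (low-mid).
Back: /ɯ/ (high), /ɤ/ (high-mid), /ʌ/ (low-mid).
The high row has no central member, so the gap is the high central unrounded vowel /ɨ/.

/ɨ/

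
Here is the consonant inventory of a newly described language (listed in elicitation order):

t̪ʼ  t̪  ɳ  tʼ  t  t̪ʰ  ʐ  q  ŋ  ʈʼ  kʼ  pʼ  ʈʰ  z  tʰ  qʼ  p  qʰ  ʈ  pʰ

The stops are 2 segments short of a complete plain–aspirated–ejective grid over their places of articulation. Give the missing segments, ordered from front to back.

place of articulation  plain     aspirated  ejective
bilabial          p         pʰ        pʼ      
dental            t̪        t̪ʰ       t̪ʼ     
alveolar          t         tʰ        tʼ      
retroflex         ʈ         ʈʰ        ʈʼ      
velar             —         —         kʼ      
uvular            q         qʰ        qʼ      
Gaps, from front to back: velar lacks plain (/k/); velar lacks aspirated (/kʰ/).

/k/, /kʰ/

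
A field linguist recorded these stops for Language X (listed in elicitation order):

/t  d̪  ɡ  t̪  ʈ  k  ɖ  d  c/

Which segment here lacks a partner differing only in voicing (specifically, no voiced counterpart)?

Dental: /t̪/ ~ /d̪/
Alveolar: /t/ ~ /d/
Retroflex: /ʈ/ ~ /ɖ/
Velar: /k/ ~ /ɡ/
Palatal: only /c/ (voiceless); no voiced partner.
So /c/ is the unpaired segment.

/c/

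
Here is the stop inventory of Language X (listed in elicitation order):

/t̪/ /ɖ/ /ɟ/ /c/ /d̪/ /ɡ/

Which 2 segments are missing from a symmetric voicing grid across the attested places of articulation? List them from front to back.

dental: voiceless /t̪/, voiced /d̪/.
retroflex: voiceless —, voiced /ɖ/.
palatal: voiceless /c/, voiced /ɟ/.
velar: voiceless —, voiced /ɡ/.
Gaps, from front to back: retroflex lacks voiceless (/ʈ/); velar lacks voiceless (/k/).

/ʈ/, /k/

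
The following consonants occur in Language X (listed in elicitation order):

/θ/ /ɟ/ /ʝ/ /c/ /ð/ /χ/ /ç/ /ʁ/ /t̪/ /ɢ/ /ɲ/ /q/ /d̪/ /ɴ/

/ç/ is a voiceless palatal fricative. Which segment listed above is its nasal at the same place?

/ɲ/

The nasal at the same place is a palatal nasal — in this inventory, /ɲ/.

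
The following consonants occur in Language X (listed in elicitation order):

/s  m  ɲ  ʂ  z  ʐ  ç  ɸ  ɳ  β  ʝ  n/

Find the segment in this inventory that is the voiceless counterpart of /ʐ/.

/ʂ/

/ʐ/ is a voiced retroflex fricative.
The voiceless counterpart is a voiceless retroflex fricative — in this inventory, /ʂ/.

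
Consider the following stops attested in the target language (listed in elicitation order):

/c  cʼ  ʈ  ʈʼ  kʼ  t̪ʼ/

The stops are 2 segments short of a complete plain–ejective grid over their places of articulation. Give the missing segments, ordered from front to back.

/t̪/, /k/

Plain: /ʈ/ (retroflex), /c/ (palatal).
Ejective: /t̪ʼ/ (dental), /ʈʼ/ (retroflex), /cʼ/ (palatal), /kʼ/ (velar).
Gaps, from front to back: dental lacks plain (/t̪/); velar lacks plain (/k/).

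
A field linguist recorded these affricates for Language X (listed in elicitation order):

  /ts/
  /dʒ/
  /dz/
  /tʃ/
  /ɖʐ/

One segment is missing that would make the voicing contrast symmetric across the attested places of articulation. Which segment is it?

alveolar: voiceless /ts/, voiced /dz/.
postalveolar: voiceless /tʃ/, voiced /dʒ/.
retroflex: voiceless —, voiced /ɖʐ/.
The retroflex row has no voiceless member, so the gap is the voiceless retroflex affricate /ʈʂ/.

/ʈʂ/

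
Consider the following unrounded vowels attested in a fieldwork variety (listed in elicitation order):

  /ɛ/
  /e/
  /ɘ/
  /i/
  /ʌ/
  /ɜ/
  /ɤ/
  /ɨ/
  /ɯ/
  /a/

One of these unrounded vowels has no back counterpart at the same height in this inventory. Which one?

/a/

High: /i/ ~ /ɨ/ ~ /ɯ/
High-mid: /e/ ~ /ɘ/ ~ /ɤ/
Low-mid: /ɛ/ ~ /ɜ/ ~ /ʌ/
Low: only /a/ (front); no back partner.
So /a/ is the unpaired segment.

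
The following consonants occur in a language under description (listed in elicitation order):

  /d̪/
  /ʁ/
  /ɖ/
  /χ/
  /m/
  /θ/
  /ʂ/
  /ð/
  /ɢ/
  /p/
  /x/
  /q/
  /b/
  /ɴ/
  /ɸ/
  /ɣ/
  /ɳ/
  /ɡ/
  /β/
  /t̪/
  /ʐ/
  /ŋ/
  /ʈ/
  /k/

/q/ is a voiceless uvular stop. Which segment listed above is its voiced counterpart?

The voiced counterpart is a voiced uvular stop — in this inventory, /ɢ/.

/ɢ/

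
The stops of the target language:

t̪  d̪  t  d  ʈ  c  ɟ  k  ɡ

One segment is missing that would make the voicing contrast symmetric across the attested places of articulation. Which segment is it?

/ɖ/

Voiceless: /t̪/ (dental), /t/ (alveolar), /ʈ/ (retroflex), /c/ (palatal), /k/ (velar).
Voiced: /d̪/ (dental), /d/ (alveolar), /ɟ/ (palatal), /ɡ/ (velar).
The retroflex row has no voiced member, so the gap is the voiced retroflex stop /ɖ/.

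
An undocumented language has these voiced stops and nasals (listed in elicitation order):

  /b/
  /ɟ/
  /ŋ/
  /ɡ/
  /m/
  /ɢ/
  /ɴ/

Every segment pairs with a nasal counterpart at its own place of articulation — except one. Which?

Bilabial: /b/ ~ /m/
Velar: /ɡ/ ~ /ŋ/
Uvular: /ɢ/ ~ /ɴ/
Palatal: only /ɟ/ (oral stop); no nasal partner.
So /ɟ/ is the unpaired segment.

/ɟ/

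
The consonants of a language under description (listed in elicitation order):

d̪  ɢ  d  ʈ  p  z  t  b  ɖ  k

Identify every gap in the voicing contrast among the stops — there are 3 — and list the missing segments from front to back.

bilabial: voiceless /p/, voiced /b/.
dental: voiceless —, voiced /d̪/.
alveolar: voiceless /t/, voiced /d/.
retroflex: voiceless /ʈ/, voiced /ɖ/.
velar: voiceless /k/, voiced —.
uvular: voiceless —, voiced /ɢ/.
Gaps, from front to back: dental lacks voiceless (/t̪/); velar lacks voiced (/ɡ/); uvular lacks voiceless (/q/).

/t̪/, /ɡ/, /q/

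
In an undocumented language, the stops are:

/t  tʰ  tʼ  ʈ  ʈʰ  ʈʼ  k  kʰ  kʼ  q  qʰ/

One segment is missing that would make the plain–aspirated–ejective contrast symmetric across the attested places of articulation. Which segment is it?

/qʼ/

Plain: /t/ (alveolar), /ʈ/ (retroflex), /k/ (velar), /q/ (uvular).
Aspirated: /tʰ/ (alveolar), /ʈʰ/ (retroflex), /kʰ/ (velar), /qʰ/ (uvular).
Ejective: /tʼ/ (alveolar), /ʈʼ/ (retroflex), /kʼ/ (velar).
The uvular row has no ejective member, so the gap is the ejective uvular stop /qʼ/.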